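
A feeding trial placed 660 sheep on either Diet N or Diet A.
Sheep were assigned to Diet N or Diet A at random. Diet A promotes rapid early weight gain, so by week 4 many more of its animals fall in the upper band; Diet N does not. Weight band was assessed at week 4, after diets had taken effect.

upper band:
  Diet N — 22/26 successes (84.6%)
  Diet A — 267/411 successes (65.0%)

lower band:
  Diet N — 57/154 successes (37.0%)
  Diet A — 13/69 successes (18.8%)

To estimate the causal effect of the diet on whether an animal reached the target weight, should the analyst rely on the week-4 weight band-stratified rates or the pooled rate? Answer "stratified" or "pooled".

pooled

Within every week-4 weight band level Diet N has the higher rate, yet pooled Diet A does — Simpson's reversal.
Week-4 weight band is downstream of the diet. One should not condition on a consequence of treatment, so the overall rates are the right comparison.
Pooled: Diet N 43.9% vs Diet A 58.3%; Diet A is higher overall.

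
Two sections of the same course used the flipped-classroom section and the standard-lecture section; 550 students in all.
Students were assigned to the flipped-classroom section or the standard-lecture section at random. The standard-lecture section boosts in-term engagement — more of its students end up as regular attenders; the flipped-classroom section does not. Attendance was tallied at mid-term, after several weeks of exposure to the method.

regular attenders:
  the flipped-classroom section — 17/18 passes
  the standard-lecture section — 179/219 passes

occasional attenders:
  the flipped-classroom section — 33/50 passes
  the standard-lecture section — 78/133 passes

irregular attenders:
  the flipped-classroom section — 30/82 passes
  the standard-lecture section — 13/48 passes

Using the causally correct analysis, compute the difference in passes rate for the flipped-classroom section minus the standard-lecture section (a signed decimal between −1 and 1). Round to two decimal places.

-0.14

the flipped-classroom section is higher inside every mid-term attendance stratum but the standard-lecture section is higher in aggregate. Whether to stratify depends on how mid-term attendance relates to the teaching method.
Stratifying would compare teaching methods among students the teaching methods themselves sorted into mid-term attendance groups — a form of selection on an intermediate. The unconditioned pooled rates give the total causal effect.
The causal difference is the pooled difference: 0.533 − 0.675 = -0.142.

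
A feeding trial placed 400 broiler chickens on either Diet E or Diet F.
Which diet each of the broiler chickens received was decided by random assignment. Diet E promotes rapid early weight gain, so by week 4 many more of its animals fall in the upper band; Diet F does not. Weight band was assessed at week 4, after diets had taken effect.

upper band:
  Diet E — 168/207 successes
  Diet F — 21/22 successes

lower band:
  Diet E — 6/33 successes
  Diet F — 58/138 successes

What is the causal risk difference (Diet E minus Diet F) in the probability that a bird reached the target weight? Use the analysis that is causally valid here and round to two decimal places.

+0.23

The stratified and pooled comparisons disagree (Diet F wins within each week-4 weight band; Diet E wins overall), so the answer turns on the causal role of week-4 weight band.
Week-4 weight band is recorded after the diet and is itself shifted by it — it sits on the causal path from diet to outcome. Conditioning on a mediator would strip out part of the effect we want; the pooled comparison gives the total causal effect.
The causal difference is the pooled difference: 0.725 − 0.494 = +0.231.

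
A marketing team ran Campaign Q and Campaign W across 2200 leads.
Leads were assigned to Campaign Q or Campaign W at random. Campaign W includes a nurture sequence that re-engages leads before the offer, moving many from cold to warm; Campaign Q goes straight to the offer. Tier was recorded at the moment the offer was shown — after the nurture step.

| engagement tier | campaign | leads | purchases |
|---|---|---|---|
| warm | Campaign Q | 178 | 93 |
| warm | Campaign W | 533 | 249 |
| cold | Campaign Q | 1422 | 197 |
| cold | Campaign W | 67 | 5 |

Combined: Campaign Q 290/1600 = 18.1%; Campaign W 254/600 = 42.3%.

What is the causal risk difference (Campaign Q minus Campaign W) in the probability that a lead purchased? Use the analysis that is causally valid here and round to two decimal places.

-0.24

The engagement tier-specific comparison favours Campaign Q throughout, but the pooled figures favour Campaign W. The question is whether to condition on engagement tier.
Engagement tier is recorded after the campaign and is itself shifted by it — it sits on the causal path from campaign to outcome. Conditioning on a mediator would strip out part of the effect we want; the pooled comparison gives the total causal effect.
The causal difference is the pooled difference: 0.181 − 0.423 = -0.242.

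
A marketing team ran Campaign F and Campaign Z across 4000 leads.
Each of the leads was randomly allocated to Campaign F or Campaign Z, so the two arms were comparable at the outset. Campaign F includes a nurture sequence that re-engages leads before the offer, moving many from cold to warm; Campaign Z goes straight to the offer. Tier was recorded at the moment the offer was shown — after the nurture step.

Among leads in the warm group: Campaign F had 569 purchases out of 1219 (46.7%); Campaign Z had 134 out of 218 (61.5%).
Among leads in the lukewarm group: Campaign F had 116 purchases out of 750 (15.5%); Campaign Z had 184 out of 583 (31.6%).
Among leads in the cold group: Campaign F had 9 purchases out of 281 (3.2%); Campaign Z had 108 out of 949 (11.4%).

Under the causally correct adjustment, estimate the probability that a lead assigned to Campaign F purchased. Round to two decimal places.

Engagement tier lies on the pathway campaign → engagement tier → outcome, so adjusting for it blocks the indirect effect. For the total causal effect of campaign, use the unadjusted pooled rates.
So P(outcome | do(Campaign F)) is just the pooled rate for Campaign F: 694/2250 = 0.308.

0.31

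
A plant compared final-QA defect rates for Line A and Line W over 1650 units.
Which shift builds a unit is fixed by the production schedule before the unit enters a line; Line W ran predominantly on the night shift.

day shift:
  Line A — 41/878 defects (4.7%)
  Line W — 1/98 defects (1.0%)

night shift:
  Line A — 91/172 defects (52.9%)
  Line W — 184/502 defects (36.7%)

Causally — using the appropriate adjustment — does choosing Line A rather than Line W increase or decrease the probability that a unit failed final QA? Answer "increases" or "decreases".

The shift-specific comparison favours Line W throughout, but the pooled figures favour Line A. The question is whether to condition on shift.
The imbalance in shift arose from how units were allocated, not from anything the line did; and shift independently affects the outcome. The pooled gap is confounded — condition on shift.
Within each level — day shift: 4.7% vs 1.0%; night shift: 52.9% vs 36.7% — Line W is lower every time.

increases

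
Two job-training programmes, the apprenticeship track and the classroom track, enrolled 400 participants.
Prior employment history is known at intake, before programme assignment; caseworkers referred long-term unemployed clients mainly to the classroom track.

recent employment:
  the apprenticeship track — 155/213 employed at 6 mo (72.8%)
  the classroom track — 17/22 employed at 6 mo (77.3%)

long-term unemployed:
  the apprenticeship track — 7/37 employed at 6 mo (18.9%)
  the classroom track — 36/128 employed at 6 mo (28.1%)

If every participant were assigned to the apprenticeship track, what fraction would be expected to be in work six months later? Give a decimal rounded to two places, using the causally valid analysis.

0.51

Since prior employment history is a pre-existing factor (not a product of the programme) and it affects the outcome on its own, it is a confounder. The stratified rates, not the pooled rate, identify the causal effect.
Standardising the apprenticeship track to the population prior employment history mix: 0.588·155/213 + 0.412·7/37 = 0.506.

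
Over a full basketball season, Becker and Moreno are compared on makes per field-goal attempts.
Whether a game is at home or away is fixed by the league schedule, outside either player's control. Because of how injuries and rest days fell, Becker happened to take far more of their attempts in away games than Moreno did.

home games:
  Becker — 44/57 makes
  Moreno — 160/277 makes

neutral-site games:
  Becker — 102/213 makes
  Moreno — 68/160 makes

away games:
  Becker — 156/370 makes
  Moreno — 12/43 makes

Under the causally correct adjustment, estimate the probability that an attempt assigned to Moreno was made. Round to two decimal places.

The stratified and pooled comparisons disagree (Becker wins within each game venue; Moreno wins overall), so the answer turns on the causal role of game venue.
Game venue differs across players for reasons unrelated to any effect of the player itself, and it separately predicts the outcome — a classic confounder. We must compare within game venue levels.
Standardising Moreno to the population game venue mix: 0.298·160/277 + 0.333·68/160 + 0.369·12/43 = 0.417.

0.42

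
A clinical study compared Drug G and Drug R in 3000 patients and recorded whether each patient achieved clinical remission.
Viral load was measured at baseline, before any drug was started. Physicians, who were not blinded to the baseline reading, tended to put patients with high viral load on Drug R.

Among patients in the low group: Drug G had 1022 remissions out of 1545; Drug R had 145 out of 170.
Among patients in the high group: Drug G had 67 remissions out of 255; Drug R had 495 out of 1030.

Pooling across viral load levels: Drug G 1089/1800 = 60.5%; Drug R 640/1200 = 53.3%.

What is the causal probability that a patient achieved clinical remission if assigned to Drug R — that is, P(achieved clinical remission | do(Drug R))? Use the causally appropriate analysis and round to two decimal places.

The stratified and pooled comparisons disagree (Drug R wins within each viral load; Drug G wins overall), so the answer turns on the causal role of viral load.
Nothing the drug does changes viral load; the imbalance is an allocation artefact. With viral load also predicting the outcome, the pooled figure is confounded, and the within-stratum comparison is the causal one.
Standardising Drug R to the population viral load mix: 0.572·145/170 + 0.428·495/1030 = 0.693.

0.69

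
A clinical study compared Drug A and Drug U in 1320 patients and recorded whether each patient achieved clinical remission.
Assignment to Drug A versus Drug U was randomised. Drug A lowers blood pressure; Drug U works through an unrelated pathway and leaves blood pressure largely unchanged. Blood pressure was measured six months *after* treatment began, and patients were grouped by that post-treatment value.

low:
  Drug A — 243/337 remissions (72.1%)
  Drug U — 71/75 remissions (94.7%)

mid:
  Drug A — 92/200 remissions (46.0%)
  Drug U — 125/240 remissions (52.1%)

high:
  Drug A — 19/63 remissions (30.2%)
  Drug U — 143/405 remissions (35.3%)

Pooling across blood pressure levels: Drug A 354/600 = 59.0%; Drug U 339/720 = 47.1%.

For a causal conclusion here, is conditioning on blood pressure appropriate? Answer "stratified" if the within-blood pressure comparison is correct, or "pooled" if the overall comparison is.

pooled

Because the drug influences blood pressure, blood pressure is a post-treatment mediator, not a confounder. Stratifying on it would bias the estimate; the causal effect is the crude pooled difference.
Pooled: Drug A 59.0% vs Drug U 47.1%; Drug A is higher overall.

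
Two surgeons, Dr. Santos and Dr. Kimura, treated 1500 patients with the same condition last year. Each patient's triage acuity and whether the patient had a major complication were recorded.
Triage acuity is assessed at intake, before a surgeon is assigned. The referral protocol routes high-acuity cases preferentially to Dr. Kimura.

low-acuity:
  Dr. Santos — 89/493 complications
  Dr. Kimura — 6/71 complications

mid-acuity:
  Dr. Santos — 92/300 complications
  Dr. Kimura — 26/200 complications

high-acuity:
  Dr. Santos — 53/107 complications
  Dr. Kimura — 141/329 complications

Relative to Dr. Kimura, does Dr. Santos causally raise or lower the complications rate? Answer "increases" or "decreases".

increases

Here triage acuity is a common cause — it drives both which surgeon a case falls under and the outcome. The crude comparison mixes populations; the stratum-specific rates are the causally relevant ones.
Within each level — low-acuity: 18.1% vs 8.5%; mid-acuity: 30.7% vs 13.0%; high-acuity: 49.5% vs 42.9% — Dr. Kimura is lower every time.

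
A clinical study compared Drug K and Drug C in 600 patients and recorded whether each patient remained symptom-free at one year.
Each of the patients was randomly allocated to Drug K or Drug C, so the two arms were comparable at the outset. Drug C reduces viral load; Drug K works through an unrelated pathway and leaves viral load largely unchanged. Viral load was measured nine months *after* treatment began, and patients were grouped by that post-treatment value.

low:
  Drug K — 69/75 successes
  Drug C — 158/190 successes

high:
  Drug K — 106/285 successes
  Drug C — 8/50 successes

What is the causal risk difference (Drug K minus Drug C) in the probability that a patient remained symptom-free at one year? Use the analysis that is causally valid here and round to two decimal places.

-0.21

Within every viral load level Drug K has the higher rate, yet pooled Drug C does — Simpson's reversal.
Viral load lies on the pathway drug → viral load → outcome, so adjusting for it blocks the indirect effect. For the total causal effect of drug, use the unadjusted pooled rates.
The causal difference is the pooled difference: 0.486 − 0.692 = -0.206.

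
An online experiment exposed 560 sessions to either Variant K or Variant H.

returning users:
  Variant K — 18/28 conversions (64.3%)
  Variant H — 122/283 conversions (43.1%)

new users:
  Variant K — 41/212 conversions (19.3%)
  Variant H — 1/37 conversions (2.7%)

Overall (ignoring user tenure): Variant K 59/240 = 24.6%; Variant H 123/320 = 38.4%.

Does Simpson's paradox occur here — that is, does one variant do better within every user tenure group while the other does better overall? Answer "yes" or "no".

Within each user tenure level (returning users 64.3% vs 43.1%; new users 19.3% vs 2.7%), Variant K has the higher rate every time. Pooled: 24.6% vs 38.4% — Variant H has the higher rate overall. The two comparisons disagree.

yes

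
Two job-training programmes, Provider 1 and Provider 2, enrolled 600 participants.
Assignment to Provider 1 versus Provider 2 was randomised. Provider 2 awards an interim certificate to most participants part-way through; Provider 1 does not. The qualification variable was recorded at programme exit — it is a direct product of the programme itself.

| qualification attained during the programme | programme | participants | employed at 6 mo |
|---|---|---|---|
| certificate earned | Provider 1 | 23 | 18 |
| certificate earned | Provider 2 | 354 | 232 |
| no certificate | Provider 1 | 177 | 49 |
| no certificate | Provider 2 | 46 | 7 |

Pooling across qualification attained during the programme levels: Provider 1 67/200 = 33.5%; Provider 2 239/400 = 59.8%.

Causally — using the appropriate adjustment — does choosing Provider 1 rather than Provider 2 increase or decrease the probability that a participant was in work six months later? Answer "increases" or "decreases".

The qualification attained during the programme-specific comparison favours Provider 1 throughout, but the pooled figures favour Provider 2. The question is whether to condition on qualification attained during the programme.
Qualification attained during the programme here is a post-treatment variable shaped by the programme; conditioning on it would introduce bias rather than remove it. The overall comparison is the causal one.
Pooled: Provider 1 33.5% vs Provider 2 59.8%; Provider 2 is higher overall.

decreases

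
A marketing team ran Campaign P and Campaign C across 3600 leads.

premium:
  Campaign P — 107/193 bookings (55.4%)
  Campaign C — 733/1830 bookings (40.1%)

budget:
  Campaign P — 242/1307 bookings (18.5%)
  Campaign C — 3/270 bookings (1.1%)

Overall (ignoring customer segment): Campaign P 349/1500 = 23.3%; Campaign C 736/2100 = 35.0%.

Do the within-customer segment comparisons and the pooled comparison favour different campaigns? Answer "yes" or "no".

Within each customer segment level (premium 55.4% vs 40.1%; budget 18.5% vs 1.1%), Campaign P has the higher rate every time. Pooled: 23.3% vs 35.0% — Campaign C has the higher rate overall. The two comparisons disagree.

yes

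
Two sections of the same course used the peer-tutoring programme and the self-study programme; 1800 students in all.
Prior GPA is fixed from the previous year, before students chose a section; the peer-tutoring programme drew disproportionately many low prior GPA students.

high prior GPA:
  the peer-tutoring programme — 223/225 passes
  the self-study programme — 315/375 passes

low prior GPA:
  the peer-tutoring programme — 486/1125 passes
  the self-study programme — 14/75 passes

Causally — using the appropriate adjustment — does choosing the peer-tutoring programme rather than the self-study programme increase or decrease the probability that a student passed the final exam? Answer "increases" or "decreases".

increases

the peer-tutoring programme is higher inside every prior GPA band stratum but the self-study programme is higher in aggregate. Whether to stratify depends on how prior GPA band relates to the teaching method.
Prior GPA band satisfies the back-door criterion: it is not a descendant of the teaching method, and it blocks the spurious path from teaching method to outcome. Adjusting for it (i.e., using the within-prior GPA band rates) gives the causal effect.
Within each level — high prior GPA: 99.1% vs 84.0%; low prior GPA: 43.2% vs 18.7% — the peer-tutoring programme is higher every time.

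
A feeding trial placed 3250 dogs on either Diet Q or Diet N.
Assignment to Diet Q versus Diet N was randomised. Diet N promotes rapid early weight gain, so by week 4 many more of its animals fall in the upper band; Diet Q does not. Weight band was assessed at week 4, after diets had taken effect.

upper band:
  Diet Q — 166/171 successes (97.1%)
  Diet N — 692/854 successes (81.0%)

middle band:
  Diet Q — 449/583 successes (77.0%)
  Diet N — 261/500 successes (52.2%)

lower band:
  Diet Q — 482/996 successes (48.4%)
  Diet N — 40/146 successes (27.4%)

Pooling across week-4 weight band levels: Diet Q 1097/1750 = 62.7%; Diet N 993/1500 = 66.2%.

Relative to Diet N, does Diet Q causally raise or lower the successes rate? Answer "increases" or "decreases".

Because the diet influences week-4 weight band, week-4 weight band is a post-treatment mediator, not a confounder. Stratifying on it would bias the estimate; the causal effect is the crude pooled difference.
Pooled: Diet Q 62.7% vs Diet N 66.2%; Diet N is higher overall.

decreases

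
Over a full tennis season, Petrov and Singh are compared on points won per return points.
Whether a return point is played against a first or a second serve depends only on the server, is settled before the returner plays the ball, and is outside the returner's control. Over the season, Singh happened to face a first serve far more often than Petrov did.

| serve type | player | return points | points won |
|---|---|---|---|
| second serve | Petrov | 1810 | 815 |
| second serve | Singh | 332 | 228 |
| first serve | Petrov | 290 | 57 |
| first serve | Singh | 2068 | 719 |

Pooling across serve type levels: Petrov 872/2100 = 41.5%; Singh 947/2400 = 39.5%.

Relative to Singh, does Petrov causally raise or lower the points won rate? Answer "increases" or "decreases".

decreases

Nothing the player does changes serve type; the imbalance is an allocation artefact. With serve type also predicting the outcome, the pooled figure is confounded, and the within-stratum comparison is the causal one.
Within each level — second serve: 45.0% vs 68.7%; first serve: 19.7% vs 34.8% — Singh is higher every time.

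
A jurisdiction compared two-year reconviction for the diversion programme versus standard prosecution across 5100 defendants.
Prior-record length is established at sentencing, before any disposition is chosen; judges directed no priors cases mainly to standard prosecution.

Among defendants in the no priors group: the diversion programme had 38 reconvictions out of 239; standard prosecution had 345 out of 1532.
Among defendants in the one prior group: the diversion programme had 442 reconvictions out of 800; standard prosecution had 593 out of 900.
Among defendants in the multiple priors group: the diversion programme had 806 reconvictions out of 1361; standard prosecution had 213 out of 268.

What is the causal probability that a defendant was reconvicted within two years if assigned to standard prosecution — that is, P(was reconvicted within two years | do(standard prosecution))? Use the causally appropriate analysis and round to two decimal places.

0.55

the diversion programme is lower inside every prior-record length stratum but standard prosecution is lower in aggregate. Whether to stratify depends on how prior-record length relates to the disposition.
Since prior-record length is a pre-existing factor (not a product of the disposition) and it affects the outcome on its own, it is a confounder. The stratified rates, not the pooled rate, identify the causal effect.
Standardising standard prosecution to the population prior-record length mix: 0.347·345/1532 + 0.333·593/900 + 0.319·213/268 = 0.552.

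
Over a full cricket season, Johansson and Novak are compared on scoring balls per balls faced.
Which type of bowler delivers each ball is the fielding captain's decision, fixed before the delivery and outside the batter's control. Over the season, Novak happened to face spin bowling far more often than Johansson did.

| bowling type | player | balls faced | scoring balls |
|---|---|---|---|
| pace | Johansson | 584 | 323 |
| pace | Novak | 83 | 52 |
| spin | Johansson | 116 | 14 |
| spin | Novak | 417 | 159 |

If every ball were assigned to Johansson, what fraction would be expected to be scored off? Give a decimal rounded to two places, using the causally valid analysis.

0.36

The imbalance in bowling type arose from how balls faced were allocated, not from anything the player did; and bowling type independently affects the outcome. The pooled gap is confounded — condition on bowling type.
Standardising Johansson to the population bowling type mix: 0.556·323/584 + 0.444·14/116 = 0.361.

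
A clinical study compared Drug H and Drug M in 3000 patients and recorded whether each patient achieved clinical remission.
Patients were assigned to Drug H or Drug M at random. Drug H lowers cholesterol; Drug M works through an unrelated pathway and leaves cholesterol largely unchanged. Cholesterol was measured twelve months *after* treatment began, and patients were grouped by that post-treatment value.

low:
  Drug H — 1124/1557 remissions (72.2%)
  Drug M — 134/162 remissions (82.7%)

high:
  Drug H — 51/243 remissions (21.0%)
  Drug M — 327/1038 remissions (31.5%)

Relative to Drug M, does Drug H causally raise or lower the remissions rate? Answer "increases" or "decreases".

The cholesterol-specific comparison favours Drug M throughout, but the pooled figures favour Drug H. The question is whether to condition on cholesterol.
Stratifying would compare drugs among patients the drugs themselves sorted into cholesterol groups — a form of selection on an intermediate. The unconditioned pooled rates give the total causal effect.
Pooled: Drug H 65.3% vs Drug M 38.4%; Drug H is higher overall.

increases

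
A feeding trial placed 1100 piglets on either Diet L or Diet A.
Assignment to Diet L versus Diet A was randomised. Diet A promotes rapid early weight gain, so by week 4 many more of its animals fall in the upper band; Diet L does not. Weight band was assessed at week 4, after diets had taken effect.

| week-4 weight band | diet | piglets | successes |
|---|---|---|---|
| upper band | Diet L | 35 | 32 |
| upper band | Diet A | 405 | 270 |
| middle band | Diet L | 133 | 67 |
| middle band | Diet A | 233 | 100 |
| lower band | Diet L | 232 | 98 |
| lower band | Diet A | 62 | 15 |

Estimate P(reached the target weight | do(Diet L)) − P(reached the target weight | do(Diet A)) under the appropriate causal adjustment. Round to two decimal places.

-0.06

The stratified and pooled comparisons disagree (Diet L wins within each week-4 weight band; Diet A wins overall), so the answer turns on the causal role of week-4 weight band.
The distribution of week-4 weight band is itself part of what the diet does — it is an intermediate outcome. Holding it fixed would remove that part of the effect; the total effect is the pooled difference.
The causal difference is the pooled difference: 0.492 − 0.550 = -0.058.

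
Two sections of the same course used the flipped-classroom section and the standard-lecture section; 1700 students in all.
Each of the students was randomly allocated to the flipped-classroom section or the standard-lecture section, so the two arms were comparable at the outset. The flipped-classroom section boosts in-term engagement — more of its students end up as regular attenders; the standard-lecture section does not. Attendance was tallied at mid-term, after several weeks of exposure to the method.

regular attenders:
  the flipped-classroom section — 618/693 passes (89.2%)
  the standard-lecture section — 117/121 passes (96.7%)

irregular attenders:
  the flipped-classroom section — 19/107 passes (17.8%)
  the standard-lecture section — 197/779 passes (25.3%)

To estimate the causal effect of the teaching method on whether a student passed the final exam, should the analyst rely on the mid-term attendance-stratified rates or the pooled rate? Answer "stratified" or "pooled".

The distribution of mid-term attendance is itself part of what the teaching method does — it is an intermediate outcome. Holding it fixed would remove that part of the effect; the total effect is the pooled difference.
Pooled: the flipped-classroom section 79.6% vs the standard-lecture section 34.9%; the flipped-classroom section is higher overall.

pooled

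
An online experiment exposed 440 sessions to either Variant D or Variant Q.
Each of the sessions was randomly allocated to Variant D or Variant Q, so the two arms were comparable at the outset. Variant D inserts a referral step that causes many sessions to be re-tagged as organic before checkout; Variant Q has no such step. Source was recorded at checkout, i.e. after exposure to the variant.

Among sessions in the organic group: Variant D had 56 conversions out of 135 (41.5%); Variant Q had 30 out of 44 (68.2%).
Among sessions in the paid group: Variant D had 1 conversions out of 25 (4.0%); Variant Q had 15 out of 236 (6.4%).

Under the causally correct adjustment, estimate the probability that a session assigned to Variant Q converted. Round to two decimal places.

0.16

The distribution of traffic source is itself part of what the variant does — it is an intermediate outcome. Holding it fixed would remove that part of the effect; the total effect is the pooled difference.
So P(outcome | do(Variant Q)) is just the pooled rate for Variant Q: 45/280 = 0.161.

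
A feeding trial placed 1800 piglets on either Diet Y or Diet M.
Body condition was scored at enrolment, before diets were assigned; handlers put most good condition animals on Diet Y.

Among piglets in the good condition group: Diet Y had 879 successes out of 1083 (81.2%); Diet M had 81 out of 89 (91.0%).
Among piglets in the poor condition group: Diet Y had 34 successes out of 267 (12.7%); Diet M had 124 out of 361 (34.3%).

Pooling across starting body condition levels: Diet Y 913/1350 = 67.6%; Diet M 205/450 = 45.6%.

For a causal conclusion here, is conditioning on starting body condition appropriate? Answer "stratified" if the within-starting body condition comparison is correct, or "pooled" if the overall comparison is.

Starting body condition satisfies the back-door criterion: it is not a descendant of the diet, and it blocks the spurious path from diet to outcome. Adjusting for it (i.e., using the within-starting body condition rates) gives the causal effect.
Within each level — good condition: 81.2% vs 91.0%; poor condition: 12.7% vs 34.3% — Diet M is higher every time.

stratified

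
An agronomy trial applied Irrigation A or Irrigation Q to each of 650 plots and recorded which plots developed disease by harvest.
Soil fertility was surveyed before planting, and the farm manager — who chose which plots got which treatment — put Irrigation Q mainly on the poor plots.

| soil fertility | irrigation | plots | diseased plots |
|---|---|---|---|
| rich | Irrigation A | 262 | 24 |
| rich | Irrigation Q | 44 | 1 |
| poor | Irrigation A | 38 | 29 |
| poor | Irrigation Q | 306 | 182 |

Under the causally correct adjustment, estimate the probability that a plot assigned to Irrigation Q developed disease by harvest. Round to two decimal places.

0.33

Soil fertility satisfies the back-door criterion: it is not a descendant of the irrigation, and it blocks the spurious path from irrigation to outcome. Adjusting for it (i.e., using the within-soil fertility rates) gives the causal effect.
Standardising Irrigation Q to the population soil fertility mix: 0.471·1/44 + 0.529·182/306 = 0.325.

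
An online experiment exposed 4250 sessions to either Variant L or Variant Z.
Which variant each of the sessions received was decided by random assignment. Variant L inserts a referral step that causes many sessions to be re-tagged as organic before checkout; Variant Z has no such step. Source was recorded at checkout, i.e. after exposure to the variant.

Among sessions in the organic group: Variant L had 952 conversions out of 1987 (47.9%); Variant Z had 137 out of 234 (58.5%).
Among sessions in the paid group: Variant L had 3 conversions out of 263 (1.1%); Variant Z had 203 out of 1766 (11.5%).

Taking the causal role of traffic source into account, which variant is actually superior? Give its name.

Variant L

Traffic source is downstream of the variant. One should not condition on a consequence of treatment, so the overall rates are the right comparison.
Pooled: Variant L 42.4% vs Variant Z 17.0%; Variant L is higher overall.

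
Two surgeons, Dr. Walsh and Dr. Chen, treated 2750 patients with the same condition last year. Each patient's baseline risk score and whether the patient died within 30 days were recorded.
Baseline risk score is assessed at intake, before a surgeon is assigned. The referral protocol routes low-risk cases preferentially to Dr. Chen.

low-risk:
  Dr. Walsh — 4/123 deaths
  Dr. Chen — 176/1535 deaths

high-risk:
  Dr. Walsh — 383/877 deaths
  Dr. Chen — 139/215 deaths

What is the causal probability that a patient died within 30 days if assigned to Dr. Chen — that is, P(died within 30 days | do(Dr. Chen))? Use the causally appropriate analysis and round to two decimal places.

Here baseline risk score is a common cause — it drives both which surgeon a case falls under and the outcome. The crude comparison mixes populations; the stratum-specific rates are the causally relevant ones.
Standardising Dr. Chen to the population baseline risk score mix: 0.603·176/1535 + 0.397·139/215 = 0.326.

0.33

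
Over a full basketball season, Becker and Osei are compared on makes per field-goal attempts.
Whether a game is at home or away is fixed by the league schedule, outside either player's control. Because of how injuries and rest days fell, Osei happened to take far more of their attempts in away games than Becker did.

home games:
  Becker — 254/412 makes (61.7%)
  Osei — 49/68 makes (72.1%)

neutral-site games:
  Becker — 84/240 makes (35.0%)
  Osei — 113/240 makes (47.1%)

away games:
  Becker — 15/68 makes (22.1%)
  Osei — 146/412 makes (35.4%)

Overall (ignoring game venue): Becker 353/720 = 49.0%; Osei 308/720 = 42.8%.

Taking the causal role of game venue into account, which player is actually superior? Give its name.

Osei

Since game venue is a pre-existing factor (not a product of the player) and it affects the outcome on its own, it is a confounder. The stratified rates, not the pooled rate, identify the causal effect.
Within each level — home games: 61.7% vs 72.1%; neutral-site games: 35.0% vs 47.1%; away games: 22.1% vs 35.4% — Osei is higher every time.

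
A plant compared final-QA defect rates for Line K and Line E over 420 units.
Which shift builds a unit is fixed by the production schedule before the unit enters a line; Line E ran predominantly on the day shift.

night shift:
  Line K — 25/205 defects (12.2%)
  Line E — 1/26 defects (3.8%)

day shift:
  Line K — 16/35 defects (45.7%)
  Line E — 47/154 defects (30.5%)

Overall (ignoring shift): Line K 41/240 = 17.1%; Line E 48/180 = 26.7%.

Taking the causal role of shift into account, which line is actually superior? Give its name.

Line E

Shift satisfies the back-door criterion: it is not a descendant of the line, and it blocks the spurious path from line to outcome. Adjusting for it (i.e., using the within-shift rates) gives the causal effect.
Within each level — night shift: 12.2% vs 3.8%; day shift: 45.7% vs 30.5% — Line E is lower every time.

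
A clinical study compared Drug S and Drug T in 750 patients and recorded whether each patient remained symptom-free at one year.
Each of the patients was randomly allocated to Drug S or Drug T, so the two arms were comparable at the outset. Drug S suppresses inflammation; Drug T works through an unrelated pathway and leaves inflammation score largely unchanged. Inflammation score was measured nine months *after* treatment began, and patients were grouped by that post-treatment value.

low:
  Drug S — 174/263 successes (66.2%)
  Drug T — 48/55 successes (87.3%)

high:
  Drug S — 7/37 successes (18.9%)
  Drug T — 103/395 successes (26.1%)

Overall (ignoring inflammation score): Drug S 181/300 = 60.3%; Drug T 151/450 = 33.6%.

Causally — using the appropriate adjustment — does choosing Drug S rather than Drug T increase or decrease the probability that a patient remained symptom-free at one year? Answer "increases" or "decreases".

Inflammation score is downstream of the drug. One should not condition on a consequence of treatment, so the overall rates are the right comparison.
Pooled: Drug S 60.3% vs Drug T 33.6%; Drug S is higher overall.

increases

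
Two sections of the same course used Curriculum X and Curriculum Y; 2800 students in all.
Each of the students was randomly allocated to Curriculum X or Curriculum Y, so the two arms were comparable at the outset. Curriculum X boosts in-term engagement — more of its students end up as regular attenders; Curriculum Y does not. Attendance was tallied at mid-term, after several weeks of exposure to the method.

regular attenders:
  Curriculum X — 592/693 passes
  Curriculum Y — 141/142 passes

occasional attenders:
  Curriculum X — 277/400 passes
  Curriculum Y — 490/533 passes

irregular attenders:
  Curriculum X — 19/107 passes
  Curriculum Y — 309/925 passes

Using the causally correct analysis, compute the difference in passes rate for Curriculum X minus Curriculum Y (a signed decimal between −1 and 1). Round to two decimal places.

+0.15

Mid-term attendance is recorded after the teaching method and is itself shifted by it — it sits on the causal path from teaching method to outcome. Conditioning on a mediator would strip out part of the effect we want; the pooled comparison gives the total causal effect.
The causal difference is the pooled difference: 0.740 − 0.588 = +0.152.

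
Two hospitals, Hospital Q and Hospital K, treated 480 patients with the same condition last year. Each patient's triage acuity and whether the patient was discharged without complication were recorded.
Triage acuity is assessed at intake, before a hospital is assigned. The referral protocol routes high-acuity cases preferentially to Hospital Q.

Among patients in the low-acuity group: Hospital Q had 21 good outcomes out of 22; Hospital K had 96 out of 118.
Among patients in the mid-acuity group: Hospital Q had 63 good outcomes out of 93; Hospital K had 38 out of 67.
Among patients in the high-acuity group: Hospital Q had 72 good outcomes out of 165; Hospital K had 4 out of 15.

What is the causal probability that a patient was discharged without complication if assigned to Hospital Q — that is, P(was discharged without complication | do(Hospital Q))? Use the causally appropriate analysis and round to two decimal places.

0.67

Here triage acuity is a common cause — it drives both which hospital a case falls under and the outcome. The crude comparison mixes populations; the stratum-specific rates are the causally relevant ones.
Standardising Hospital Q to the population triage acuity mix: 0.292·21/22 + 0.333·63/93 + 0.375·72/165 = 0.668.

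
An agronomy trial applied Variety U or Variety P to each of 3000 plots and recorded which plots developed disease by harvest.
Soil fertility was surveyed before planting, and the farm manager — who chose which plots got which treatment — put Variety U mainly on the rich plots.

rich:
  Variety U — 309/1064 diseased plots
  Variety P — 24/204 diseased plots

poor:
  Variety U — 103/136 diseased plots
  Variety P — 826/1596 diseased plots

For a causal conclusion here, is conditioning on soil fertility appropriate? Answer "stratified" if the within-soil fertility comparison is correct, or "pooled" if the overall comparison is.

stratified

Nothing the variety does changes soil fertility; the imbalance is an allocation artefact. With soil fertility also predicting the outcome, the pooled figure is confounded, and the within-stratum comparison is the causal one.
Within each level — rich: 29.0% vs 11.8%; poor: 75.7% vs 51.8% — Variety P is lower every time.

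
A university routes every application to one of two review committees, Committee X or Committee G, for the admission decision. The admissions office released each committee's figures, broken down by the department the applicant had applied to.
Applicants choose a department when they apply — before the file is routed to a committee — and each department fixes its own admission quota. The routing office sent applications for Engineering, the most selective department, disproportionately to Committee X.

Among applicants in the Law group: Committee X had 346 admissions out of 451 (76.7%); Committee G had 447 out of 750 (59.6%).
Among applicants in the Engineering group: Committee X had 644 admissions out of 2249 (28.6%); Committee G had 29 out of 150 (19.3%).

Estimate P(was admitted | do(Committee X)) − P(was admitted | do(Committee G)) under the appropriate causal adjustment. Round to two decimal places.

+0.12

Nothing the review committee does changes department; the imbalance is an allocation artefact. With department also predicting the outcome, the pooled figure is confounded, and the within-stratum comparison is the causal one.
Adjusting over the population distribution of department: 0.334·(0.767−0.596) + 0.666·(0.286−0.193) = +0.119.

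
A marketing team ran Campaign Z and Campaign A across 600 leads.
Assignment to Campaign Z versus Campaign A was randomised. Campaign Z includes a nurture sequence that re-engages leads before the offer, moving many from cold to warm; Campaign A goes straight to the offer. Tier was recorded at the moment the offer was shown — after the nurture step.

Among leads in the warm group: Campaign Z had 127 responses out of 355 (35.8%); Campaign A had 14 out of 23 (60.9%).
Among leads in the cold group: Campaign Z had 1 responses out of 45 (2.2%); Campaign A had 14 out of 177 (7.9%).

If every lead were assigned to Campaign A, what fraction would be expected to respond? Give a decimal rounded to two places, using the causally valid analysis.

0.14

The stratified and pooled comparisons disagree (Campaign A wins within each engagement tier; Campaign Z wins overall), so the answer turns on the causal role of engagement tier.
Engagement tier is recorded after the campaign and is itself shifted by it — it sits on the causal path from campaign to outcome. Conditioning on a mediator would strip out part of the effect we want; the pooled comparison gives the total causal effect.
So P(outcome | do(Campaign A)) is just the pooled rate for Campaign A: 28/200 = 0.140.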